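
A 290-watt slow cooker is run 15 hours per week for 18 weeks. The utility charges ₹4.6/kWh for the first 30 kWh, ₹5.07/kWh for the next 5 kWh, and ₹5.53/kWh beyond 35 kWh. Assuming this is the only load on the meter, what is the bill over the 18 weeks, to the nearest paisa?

₹402.80

Runtime = 15 h/week × 18 weeks = 270 h
Energy = 0.29 kW × 270 h = 78.3 kWh
Tier 1 (0–30 kWh): 30 × ₹4.6 = ₹138
Tier 2 (30–35 kWh): 5 × ₹5.07 = ₹25.35
Above 35 kWh: 43.3 × ₹5.53 = ₹239.449
Bill = ₹402.80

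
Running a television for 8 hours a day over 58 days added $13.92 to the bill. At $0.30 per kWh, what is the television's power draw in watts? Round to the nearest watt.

Energy = $13.92 ÷ $0.30/kWh = 46.4 kWh
Runtime = 8 h/day × 58 days = 464 h
Power = 46.4 kWh ÷ 464 h = 0.1 kW = 100 W

100 W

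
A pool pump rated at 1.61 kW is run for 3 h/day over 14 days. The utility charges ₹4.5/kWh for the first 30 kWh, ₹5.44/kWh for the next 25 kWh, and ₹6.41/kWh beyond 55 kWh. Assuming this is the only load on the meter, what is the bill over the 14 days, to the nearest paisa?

Runtime = 3 h/day × 14 days = 42 h
Energy = 1.61 kW × 42 h = 67.62 kWh
Tier 1 (0–30 kWh): 30 × ₹4.5 = ₹135
Tier 2 (30–55 kWh): 25 × ₹5.44 = ₹136
Above 55 kWh: 12.62 × ₹6.41 = ₹80.8942
Bill = ₹351.89

₹351.89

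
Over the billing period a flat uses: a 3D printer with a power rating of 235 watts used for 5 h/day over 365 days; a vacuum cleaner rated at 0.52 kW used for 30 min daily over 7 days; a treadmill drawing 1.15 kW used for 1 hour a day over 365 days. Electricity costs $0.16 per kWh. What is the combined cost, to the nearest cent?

3D printer: Runtime = 5 h/day × 365 days = 1825 h
3D printer: 0.235 kW × 1825 h = 428.875 kWh
vacuum cleaner: Runtime = 30 min × 7 = 210 min = 3.5 h
vacuum cleaner: 0.52 kW × 3.5 h = 1.82 kWh
treadmill: Runtime = 1 h/day × 365 days = 365 h
treadmill: 1.15 kW × 365 h = 419.75 kWh
Total energy = 850.445 kWh
Cost = 850.445 × $0.16 = $136.07

$136.07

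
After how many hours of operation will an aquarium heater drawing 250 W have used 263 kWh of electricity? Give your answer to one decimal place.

1052.0 h

Hours = 263 kWh ÷ 0.25 kW = 1052.0 h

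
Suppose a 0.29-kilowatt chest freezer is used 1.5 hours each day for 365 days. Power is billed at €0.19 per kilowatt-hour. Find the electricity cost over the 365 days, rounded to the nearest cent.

Runtime = 1.5 h/day × 365 days = 547.5 h
Energy = 0.29 kW × 547.5 h = 158.775 kWh
Cost = 158.775 kWh × €0.19/kWh = €30.17

€30.17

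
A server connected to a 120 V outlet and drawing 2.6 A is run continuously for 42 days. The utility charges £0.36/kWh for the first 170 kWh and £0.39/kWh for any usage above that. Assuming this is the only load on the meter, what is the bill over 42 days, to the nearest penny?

£117.55

Power = 2.6 A × 120 V = 312 W = 0.312 kW
Runtime = 24 h × 42 = 1008 h
Energy = 0.312 kW × 1008 h = 314.496 kWh
Tier 1 (0–170 kWh): 170 × £0.36 = £61.2
Above 170 kWh: 144.496 × £0.39 = £56.35344
Bill = £117.55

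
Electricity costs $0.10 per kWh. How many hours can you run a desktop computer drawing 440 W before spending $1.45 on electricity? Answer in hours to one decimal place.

33.0 h

Energy available = $1.45 ÷ $0.10/kWh = 14.5 kWh
Hours = 14.5 kWh ÷ 0.44 kW = 33.0 h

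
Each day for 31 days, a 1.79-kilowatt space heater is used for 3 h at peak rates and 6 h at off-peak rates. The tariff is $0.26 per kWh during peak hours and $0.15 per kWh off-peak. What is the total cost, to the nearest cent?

$93.22

Peak energy = 1.79 kW × 3 h × 31 = 166.47 kWh
Off-peak energy = 1.79 kW × 6 h × 31 = 332.94 kWh
Cost = 166.47 × $0.26 + 332.94 × $0.15 = $43.2822 + $49.941 = $93.22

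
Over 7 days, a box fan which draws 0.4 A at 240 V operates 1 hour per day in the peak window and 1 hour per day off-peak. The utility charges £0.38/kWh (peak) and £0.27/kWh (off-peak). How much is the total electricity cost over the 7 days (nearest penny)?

Power = 0.4 A × 240 V = 96 W = 0.096 kW
Peak energy = 0.096 kW × 1 h × 7 = 0.672 kWh
Off-peak energy = 0.096 kW × 1 h × 7 = 0.672 kWh
Cost = 0.672 × £0.38 + 0.672 × £0.27 = £0.25536 + £0.18144 = £0.44

£0.44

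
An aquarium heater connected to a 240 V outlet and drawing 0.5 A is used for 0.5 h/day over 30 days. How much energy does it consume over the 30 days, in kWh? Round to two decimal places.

1.80 kWh

Power = 0.5 A × 240 V = 120 W = 0.12 kW
Runtime = 0.5 h/day × 30 days = 15 h
Energy = 0.12 kW × 15 h = 1.8 kWh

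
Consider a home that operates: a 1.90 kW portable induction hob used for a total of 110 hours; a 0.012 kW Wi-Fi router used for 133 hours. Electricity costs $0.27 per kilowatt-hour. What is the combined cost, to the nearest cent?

$56.86

portable induction hob: 1.9 kW × 110 h = 209 kWh
Wi-Fi router: 0.012 kW × 133 h = 1.596 kWh
Total energy = 210.596 kWh
Cost = 210.596 × $0.27 = $56.86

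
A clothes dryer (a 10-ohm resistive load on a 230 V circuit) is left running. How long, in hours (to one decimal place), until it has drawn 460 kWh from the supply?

Power = V²/R = 230²/10 = 5290 W = 5.29 kW
Hours = 460 kWh ÷ 5.29 kW = 87.0 h

87.0 h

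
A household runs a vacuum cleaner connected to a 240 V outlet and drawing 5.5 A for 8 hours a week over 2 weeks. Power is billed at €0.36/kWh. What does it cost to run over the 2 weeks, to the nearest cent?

Power = 5.5 A × 240 V = 1320 W = 1.32 kW
Runtime = 8 h/week × 2 weeks = 16 h
Energy = 1.32 kW × 16 h = 21.12 kWh
Cost = 21.12 kWh × €0.36/kWh = €7.60

€7.60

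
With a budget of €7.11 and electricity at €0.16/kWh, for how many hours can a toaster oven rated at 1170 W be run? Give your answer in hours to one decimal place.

Energy available = €7.11 ÷ €0.16/kWh = 44.4375 kWh
Hours = 44.4375 kWh ÷ 1.17 kW = 38.0 h

38.0 h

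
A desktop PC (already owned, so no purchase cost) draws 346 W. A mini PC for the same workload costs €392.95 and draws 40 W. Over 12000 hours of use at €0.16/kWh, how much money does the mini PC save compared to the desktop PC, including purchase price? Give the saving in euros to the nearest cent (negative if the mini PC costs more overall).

desktop PC: €0.00 + (346/1000) kW × 12000 h × €0.16 = €0.00 + €664.32 = €664.32
mini PC: €392.95 + (40/1000) kW × 12000 h × €0.16 = €392.95 + €76.8 = €469.75
Saving = €664.32 − €469.75 = €194.57

€194.57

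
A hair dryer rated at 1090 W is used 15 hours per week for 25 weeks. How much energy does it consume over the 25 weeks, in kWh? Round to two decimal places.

Runtime = 15 h/week × 25 weeks = 375 h
Energy = 1.09 kW × 375 h = 408.75 kWh

408.75 kWh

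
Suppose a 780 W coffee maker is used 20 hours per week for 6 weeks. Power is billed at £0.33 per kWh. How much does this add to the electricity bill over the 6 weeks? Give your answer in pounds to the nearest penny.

£30.89

Runtime = 20 h/week × 6 weeks = 120 h
Energy = 0.78 kW × 120 h = 93.6 kWh
Cost = 93.6 kWh × £0.33/kWh = £30.89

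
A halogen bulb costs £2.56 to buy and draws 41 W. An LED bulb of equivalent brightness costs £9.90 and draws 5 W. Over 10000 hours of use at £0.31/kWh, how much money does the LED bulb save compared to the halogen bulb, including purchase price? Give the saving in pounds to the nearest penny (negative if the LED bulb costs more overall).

halogen bulb: £2.56 + (41/1000) kW × 10000 h × £0.31 = £2.56 + £127.1 = £129.66
LED bulb: £9.90 + (5/1000) kW × 10000 h × £0.31 = £9.90 + £15.5 = £25.4
Saving = £129.66 − £25.4 = £104.26

£104.26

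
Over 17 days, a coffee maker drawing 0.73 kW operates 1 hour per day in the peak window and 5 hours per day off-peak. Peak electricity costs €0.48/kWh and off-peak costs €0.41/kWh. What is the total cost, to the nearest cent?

€31.40

Peak energy = 0.73 kW × 1 h × 17 = 12.41 kWh
Off-peak energy = 0.73 kW × 5 h × 17 = 62.05 kWh
Cost = 12.41 × €0.48 + 62.05 × €0.41 = €5.9568 + €25.4405 = €31.40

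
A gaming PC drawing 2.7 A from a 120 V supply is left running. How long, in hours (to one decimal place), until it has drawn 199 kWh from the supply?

614.2 h

Power = 2.7 A × 120 V = 324 W = 0.324 kW
Hours = 199 kWh ÷ 0.324 kW = 614.2 h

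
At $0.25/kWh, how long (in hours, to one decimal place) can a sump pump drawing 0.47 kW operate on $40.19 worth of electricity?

Energy available = $40.19 ÷ $0.25/kWh = 160.76 kWh
Hours = 160.76 kWh ÷ 0.47 kW = 342.0 h

342.0 h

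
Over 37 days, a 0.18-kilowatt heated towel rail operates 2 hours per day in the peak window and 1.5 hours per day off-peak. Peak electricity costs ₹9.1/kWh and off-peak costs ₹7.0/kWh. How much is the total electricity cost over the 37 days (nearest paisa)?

₹191.14

Peak energy = 0.18 kW × 2 h × 37 = 13.32 kWh
Off-peak energy = 0.18 kW × 1.5 h × 37 = 9.99 kWh
Cost = 13.32 × ₹9.1 + 9.99 × ₹7.0 = ₹121.212 + ₹69.93 = ₹191.14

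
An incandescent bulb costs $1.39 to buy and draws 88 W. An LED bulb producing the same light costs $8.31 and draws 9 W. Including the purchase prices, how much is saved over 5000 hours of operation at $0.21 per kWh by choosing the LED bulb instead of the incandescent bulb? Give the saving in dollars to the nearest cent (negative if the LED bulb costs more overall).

incandescent bulb: $1.39 + (88/1000) kW × 5000 h × $0.21 = $1.39 + $92.4 = $93.79
LED bulb: $8.31 + (9/1000) kW × 5000 h × $0.21 = $8.31 + $9.45 = $17.76
Saving = $93.79 − $17.76 = $76.03

$76.03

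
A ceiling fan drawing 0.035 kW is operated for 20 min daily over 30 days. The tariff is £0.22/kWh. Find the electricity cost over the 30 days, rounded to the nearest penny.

Runtime = 20 min × 30 = 600 min = 10 h
Energy = 0.035 kW × 10 h = 0.35 kWh
Cost = 0.35 kWh × £0.22/kWh = £0.08

£0.08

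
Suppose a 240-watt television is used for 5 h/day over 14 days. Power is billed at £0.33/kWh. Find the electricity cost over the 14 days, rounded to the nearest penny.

Runtime = 5 h/day × 14 days = 70 h
Energy = 0.24 kW × 70 h = 16.8 kWh
Cost = 16.8 kWh × £0.33/kWh = £5.54

£5.54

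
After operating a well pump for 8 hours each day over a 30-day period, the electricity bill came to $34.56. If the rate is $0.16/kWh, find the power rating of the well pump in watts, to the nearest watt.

Energy = $34.56 ÷ $0.16/kWh = 216 kWh
Runtime = 8 h/day × 30 days = 240 h
Power = 216 kWh ÷ 240 h = 0.9 kW = 900 W

900 W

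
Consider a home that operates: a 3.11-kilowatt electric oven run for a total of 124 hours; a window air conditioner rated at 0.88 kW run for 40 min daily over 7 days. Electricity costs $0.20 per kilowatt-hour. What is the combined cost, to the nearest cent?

electric oven: 3.11 kW × 124 h = 385.64 kWh
window air conditioner: Runtime = 40 min × 7 = 280 min = 4.666666… h
window air conditioner: 0.88 kW × 4.666666… h = 4.106666… kWh
Total energy = 389.746666… kWh
Cost = 389.746666… × $0.20 = $77.95

$77.95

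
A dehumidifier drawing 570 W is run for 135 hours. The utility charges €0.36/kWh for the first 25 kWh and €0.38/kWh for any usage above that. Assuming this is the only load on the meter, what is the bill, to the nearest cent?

€28.74

Energy = 0.57 kW × 135 h = 76.95 kWh
Tier 1 (0–25 kWh): 25 × €0.36 = €9
Above 25 kWh: 51.95 × €0.38 = €19.741
Bill = €28.74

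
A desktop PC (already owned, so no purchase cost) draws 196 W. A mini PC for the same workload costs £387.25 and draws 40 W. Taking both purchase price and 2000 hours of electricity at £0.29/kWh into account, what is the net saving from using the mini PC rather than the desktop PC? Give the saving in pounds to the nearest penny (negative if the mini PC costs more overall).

-£296.77

desktop PC: £0.00 + (196/1000) kW × 2000 h × £0.29 = £0.00 + £113.68 = £113.68
mini PC: £387.25 + (40/1000) kW × 2000 h × £0.29 = £387.25 + £23.2 = £410.45
Saving = £113.68 − £410.45 = −£296.77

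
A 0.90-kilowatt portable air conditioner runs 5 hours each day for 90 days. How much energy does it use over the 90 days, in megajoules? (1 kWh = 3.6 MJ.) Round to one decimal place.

Runtime = 5 h/day × 90 days = 450 h
Energy = 0.9 kW × 450 h = 405 kWh
= 405 × 3.6 MJ = 1458.0 MJ

1458.0 MJ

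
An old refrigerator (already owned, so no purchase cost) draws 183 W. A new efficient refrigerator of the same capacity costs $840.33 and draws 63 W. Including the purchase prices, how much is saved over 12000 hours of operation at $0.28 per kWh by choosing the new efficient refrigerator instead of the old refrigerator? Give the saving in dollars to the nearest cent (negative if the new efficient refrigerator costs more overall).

old refrigerator: $0.00 + (183/1000) kW × 12000 h × $0.28 = $0.00 + $614.88 = $614.88
new efficient refrigerator: $840.33 + (63/1000) kW × 12000 h × $0.28 = $840.33 + $211.68 = $1052.01
Saving = $614.88 − $1052.01 = −$437.13

-$437.13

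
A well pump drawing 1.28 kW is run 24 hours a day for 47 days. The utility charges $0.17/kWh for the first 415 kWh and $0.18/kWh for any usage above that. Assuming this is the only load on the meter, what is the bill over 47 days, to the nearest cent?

$255.74

Runtime = 24 h × 47 = 1128 h
Energy = 1.28 kW × 1128 h = 1443.84 kWh
Tier 1 (0–415 kWh): 415 × $0.17 = $70.55
Above 415 kWh: 1028.84 × $0.18 = $185.1912
Bill = $255.74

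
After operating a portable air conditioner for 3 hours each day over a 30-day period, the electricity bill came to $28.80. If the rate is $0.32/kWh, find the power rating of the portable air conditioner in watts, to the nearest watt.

1000 W

Energy = $28.80 ÷ $0.32/kWh = 90 kWh
Runtime = 3 h/day × 30 days = 90 h
Power = 90 kWh ÷ 90 h = 1 kW = 1000 W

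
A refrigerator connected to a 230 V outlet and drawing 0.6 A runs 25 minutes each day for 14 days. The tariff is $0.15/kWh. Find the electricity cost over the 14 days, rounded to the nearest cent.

$0.12

Power = 0.6 A × 230 V = 138 W = 0.138 kW
Runtime = 25 min × 14 = 350 min = 5.833333… h
Energy = 0.138 kW × 5.833333… h = 0.805 kWh
Cost = 0.805 kWh × $0.15/kWh = $0.12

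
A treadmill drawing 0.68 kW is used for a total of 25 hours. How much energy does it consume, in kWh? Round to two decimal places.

17.00 kWh

Energy = 0.68 kW × 25 h = 17 kWh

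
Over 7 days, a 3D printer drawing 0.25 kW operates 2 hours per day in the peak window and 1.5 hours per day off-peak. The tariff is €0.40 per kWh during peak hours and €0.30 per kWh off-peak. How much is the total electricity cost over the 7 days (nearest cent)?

€2.19

Peak energy = 0.25 kW × 2 h × 7 = 3.5 kWh
Off-peak energy = 0.25 kW × 1.5 h × 7 = 2.625 kWh
Cost = 3.5 × €0.40 + 2.625 × €0.30 = €1.4 + €0.7875 = €2.19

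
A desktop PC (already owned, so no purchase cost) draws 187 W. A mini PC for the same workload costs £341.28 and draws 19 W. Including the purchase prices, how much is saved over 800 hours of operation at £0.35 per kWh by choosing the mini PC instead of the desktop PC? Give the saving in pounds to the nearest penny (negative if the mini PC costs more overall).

desktop PC: £0.00 + (187/1000) kW × 800 h × £0.35 = £0.00 + £52.36 = £52.36
mini PC: £341.28 + (19/1000) kW × 800 h × £0.35 = £341.28 + £5.32 = £346.6
Saving = £52.36 − £346.6 = −£294.24

-£294.24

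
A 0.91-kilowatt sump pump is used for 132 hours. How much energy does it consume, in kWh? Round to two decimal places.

Energy = 0.91 kW × 132 h = 120.12 kWh

120.12 kWh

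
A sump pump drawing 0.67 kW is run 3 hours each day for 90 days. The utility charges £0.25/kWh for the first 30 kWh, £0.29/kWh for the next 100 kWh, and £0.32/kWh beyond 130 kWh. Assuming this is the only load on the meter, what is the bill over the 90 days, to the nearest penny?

£52.79

Runtime = 3 h/day × 90 days = 270 h
Energy = 0.67 kW × 270 h = 180.9 kWh
Tier 1 (0–30 kWh): 30 × £0.25 = £7.5
Tier 2 (30–130 kWh): 100 × £0.29 = £29
Above 130 kWh: 50.9 × £0.32 = £16.288
Bill = £52.79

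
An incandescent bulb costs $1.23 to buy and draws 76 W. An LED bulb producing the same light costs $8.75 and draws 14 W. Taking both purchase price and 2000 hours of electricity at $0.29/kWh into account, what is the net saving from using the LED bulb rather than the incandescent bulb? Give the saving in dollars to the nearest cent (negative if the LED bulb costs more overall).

incandescent bulb: $1.23 + (76/1000) kW × 2000 h × $0.29 = $1.23 + $44.08 = $45.31
LED bulb: $8.75 + (14/1000) kW × 2000 h × $0.29 = $8.75 + $8.12 = $16.87
Saving = $45.31 − $16.87 = $28.44

$28.44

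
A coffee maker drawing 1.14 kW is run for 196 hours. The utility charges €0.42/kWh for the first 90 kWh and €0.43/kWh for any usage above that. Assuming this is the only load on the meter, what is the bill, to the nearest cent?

Energy = 1.14 kW × 196 h = 223.44 kWh
Tier 1 (0–90 kWh): 90 × €0.42 = €37.8
Above 90 kWh: 133.44 × €0.43 = €57.3792
Bill = €95.18

€95.18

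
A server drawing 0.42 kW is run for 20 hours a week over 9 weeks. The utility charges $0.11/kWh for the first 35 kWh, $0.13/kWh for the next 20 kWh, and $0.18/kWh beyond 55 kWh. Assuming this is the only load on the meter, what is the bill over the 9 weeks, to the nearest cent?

Runtime = 20 h/week × 9 weeks = 180 h
Energy = 0.42 kW × 180 h = 75.6 kWh
Tier 1 (0–35 kWh): 35 × $0.11 = $3.85
Tier 2 (35–55 kWh): 20 × $0.13 = $2.6
Above 55 kWh: 20.6 × $0.18 = $3.708
Bill = $10.16

$10.16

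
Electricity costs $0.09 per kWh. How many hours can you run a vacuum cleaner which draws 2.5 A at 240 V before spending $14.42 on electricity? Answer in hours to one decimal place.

Power = 2.5 A × 240 V = 600 W = 0.6 kW
Energy available = $14.42 ÷ $0.09/kWh = 160.2222 kWh
Hours = 160.2222 kWh ÷ 0.6 kW = 267.0 h

267.0 h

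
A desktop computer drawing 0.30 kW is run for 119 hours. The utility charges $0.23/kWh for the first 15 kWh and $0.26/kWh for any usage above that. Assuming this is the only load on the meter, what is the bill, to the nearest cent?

$8.83

Energy = 0.3 kW × 119 h = 35.7 kWh
Tier 1 (0–15 kWh): 15 × $0.23 = $3.45
Above 15 kWh: 20.7 × $0.26 = $5.382
Bill = $8.83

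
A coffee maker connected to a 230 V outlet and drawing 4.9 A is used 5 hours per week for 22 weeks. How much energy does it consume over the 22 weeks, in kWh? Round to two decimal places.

123.97 kWh

Power = 4.9 A × 230 V = 1127 W = 1.127 kW
Runtime = 5 h/week × 22 weeks = 110 h
Energy = 1.127 kW × 110 h = 123.97 kWh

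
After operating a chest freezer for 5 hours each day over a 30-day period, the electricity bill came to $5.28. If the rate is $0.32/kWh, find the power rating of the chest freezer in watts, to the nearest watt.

Energy = $5.28 ÷ $0.32/kWh = 16.5 kWh
Runtime = 5 h/day × 30 days = 150 h
Power = 16.5 kWh ÷ 150 h = 0.11 kW = 110 W

110 W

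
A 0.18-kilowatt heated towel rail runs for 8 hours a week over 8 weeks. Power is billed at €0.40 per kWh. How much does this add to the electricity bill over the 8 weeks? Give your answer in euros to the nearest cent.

€4.61

Runtime = 8 h/week × 8 weeks = 64 h
Energy = 0.18 kW × 64 h = 11.52 kWh
Cost = 11.52 kWh × €0.40/kWh = €4.61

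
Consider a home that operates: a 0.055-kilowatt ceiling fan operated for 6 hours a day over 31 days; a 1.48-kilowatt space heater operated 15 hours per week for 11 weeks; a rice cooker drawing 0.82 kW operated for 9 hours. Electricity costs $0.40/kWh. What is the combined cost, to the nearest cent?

ceiling fan: Runtime = 6 h/day × 31 days = 186 h
ceiling fan: 0.055 kW × 186 h = 10.23 kWh
space heater: Runtime = 15 h/week × 11 weeks = 165 h
space heater: 1.48 kW × 165 h = 244.2 kWh
rice cooker: 0.82 kW × 9 h = 7.38 kWh
Total energy = 261.81 kWh
Cost = 261.81 × $0.40 = $104.72

$104.72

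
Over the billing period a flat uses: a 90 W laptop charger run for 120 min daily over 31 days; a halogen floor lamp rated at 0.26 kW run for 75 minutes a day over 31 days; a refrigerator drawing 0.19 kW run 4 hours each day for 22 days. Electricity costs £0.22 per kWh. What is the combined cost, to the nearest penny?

£7.12

laptop charger: Runtime = 120 min × 31 = 3720 min = 62 h
laptop charger: 0.09 kW × 62 h = 5.58 kWh
halogen floor lamp: Runtime = 75 min × 31 = 2325 min = 38.75 h
halogen floor lamp: 0.26 kW × 38.75 h = 10.075 kWh
refrigerator: Runtime = 4 h/day × 22 days = 88 h
refrigerator: 0.19 kW × 88 h = 16.72 kWh
Total energy = 32.375 kWh
Cost = 32.375 × £0.22 = £7.12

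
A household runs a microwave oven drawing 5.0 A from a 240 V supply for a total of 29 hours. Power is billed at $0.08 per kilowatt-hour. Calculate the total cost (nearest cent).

$2.78

Power = 5.0 A × 240 V = 1200 W = 1.2 kW
Energy = 1.2 kW × 29 h = 34.8 kWh
Cost = 34.8 kWh × $0.08/kWh = $2.78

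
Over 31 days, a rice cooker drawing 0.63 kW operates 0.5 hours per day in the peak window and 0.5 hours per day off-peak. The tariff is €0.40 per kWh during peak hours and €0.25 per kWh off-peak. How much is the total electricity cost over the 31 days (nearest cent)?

Peak energy = 0.63 kW × 0.5 h × 31 = 9.765 kWh
Off-peak energy = 0.63 kW × 0.5 h × 31 = 9.765 kWh
Cost = 9.765 × €0.40 + 9.765 × €0.25 = €3.906 + €2.44125 = €6.35

€6.35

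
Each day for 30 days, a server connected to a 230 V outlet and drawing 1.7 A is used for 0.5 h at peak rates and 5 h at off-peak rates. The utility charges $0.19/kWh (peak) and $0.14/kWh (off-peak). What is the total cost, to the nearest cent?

$9.33

Power = 1.7 A × 230 V = 391 W = 0.391 kW
Peak energy = 0.391 kW × 0.5 h × 30 = 5.865 kWh
Off-peak energy = 0.391 kW × 5 h × 30 = 58.65 kWh
Cost = 5.865 × $0.19 + 58.65 × $0.14 = $1.11435 + $8.211 = $9.33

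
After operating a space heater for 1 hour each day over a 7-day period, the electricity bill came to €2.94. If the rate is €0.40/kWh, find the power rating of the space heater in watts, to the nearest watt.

1050 W

Energy = €2.94 ÷ €0.40/kWh = 7.35 kWh
Runtime = 1 h/day × 7 days = 7 h
Power = 7.35 kWh ÷ 7 h = 1.05 kW = 1050 W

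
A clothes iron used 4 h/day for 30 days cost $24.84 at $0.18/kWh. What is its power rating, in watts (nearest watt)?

1150 W

Energy = $24.84 ÷ $0.18/kWh = 138 kWh
Runtime = 4 h/day × 30 days = 120 h
Power = 138 kWh ÷ 120 h = 1.15 kW = 1150 W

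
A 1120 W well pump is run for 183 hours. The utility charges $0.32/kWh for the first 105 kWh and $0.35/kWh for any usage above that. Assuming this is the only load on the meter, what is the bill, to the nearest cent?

Energy = 1.12 kW × 183 h = 204.96 kWh
Tier 1 (0–105 kWh): 105 × $0.32 = $33.6
Above 105 kWh: 99.96 × $0.35 = $34.986
Bill = $68.59

$68.59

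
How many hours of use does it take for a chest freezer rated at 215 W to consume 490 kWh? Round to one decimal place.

2279.1 h

Hours = 490 kWh ÷ 0.215 kW = 2279.1 h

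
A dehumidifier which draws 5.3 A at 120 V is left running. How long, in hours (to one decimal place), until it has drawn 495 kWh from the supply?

778.3 h

Power = 5.3 A × 120 V = 636 W = 0.636 kW
Hours = 495 kWh ÷ 0.636 kW = 778.3 h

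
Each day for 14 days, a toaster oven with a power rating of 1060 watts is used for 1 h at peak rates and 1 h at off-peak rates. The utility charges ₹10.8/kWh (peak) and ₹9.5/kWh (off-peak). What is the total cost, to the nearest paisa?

Peak energy = 1.06 kW × 1 h × 14 = 14.84 kWh
Off-peak energy = 1.06 kW × 1 h × 14 = 14.84 kWh
Cost = 14.84 × ₹10.8 + 14.84 × ₹9.5 = ₹160.272 + ₹140.98 = ₹301.25

₹301.25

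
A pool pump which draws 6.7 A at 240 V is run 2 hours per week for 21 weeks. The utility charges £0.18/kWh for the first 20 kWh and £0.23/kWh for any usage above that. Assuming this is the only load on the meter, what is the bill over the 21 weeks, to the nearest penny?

Power = 6.7 A × 240 V = 1608 W = 1.608 kW
Runtime = 2 h/week × 21 weeks = 42 h
Energy = 1.608 kW × 42 h = 67.536 kWh
Tier 1 (0–20 kWh): 20 × £0.18 = £3.6
Above 20 kWh: 47.536 × £0.23 = £10.93328
Bill = £14.53

£14.53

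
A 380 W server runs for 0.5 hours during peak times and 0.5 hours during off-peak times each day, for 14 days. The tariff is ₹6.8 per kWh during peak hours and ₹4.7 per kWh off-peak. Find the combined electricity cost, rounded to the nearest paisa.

₹30.59

Peak energy = 0.38 kW × 0.5 h × 14 = 2.66 kWh
Off-peak energy = 0.38 kW × 0.5 h × 14 = 2.66 kWh
Cost = 2.66 × ₹6.8 + 2.66 × ₹4.7 = ₹18.088 + ₹12.502 = ₹30.59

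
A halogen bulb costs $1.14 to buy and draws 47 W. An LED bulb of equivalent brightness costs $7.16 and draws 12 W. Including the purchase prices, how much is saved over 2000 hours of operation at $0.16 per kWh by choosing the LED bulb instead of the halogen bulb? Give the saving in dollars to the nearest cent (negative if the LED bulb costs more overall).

$5.18

halogen bulb: $1.14 + (47/1000) kW × 2000 h × $0.16 = $1.14 + $15.04 = $16.18
LED bulb: $7.16 + (12/1000) kW × 2000 h × $0.16 = $7.16 + $3.84 = $11
Saving = $16.18 − $11 = $5.18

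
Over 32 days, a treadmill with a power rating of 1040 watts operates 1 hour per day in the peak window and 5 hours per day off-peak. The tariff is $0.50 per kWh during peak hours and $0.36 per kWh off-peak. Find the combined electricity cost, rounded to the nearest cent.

$76.54

Peak energy = 1.04 kW × 1 h × 32 = 33.28 kWh
Off-peak energy = 1.04 kW × 5 h × 32 = 166.4 kWh
Cost = 33.28 × $0.50 + 166.4 × $0.36 = $16.64 + $59.904 = $76.54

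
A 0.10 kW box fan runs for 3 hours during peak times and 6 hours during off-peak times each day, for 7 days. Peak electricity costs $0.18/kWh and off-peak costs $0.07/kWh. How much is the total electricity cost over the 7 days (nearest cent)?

Peak energy = 0.1 kW × 3 h × 7 = 2.1 kWh
Off-peak energy = 0.1 kW × 6 h × 7 = 4.2 kWh
Cost = 2.1 × $0.18 + 4.2 × $0.07 = $0.378 + $0.294 = $0.67

$0.67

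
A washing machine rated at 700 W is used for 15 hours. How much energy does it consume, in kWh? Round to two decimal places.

10.50 kWh

Energy = 0.7 kW × 15 h = 10.5 kWh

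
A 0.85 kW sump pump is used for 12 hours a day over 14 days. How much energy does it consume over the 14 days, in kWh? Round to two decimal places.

142.80 kWh

Runtime = 12 h/day × 14 days = 168 h
Energy = 0.85 kW × 168 h = 142.8 kWh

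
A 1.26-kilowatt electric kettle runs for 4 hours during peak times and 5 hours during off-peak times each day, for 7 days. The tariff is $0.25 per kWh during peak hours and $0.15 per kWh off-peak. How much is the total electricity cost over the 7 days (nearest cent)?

$15.44

Peak energy = 1.26 kW × 4 h × 7 = 35.28 kWh
Off-peak energy = 1.26 kW × 5 h × 7 = 44.1 kWh
Cost = 35.28 × $0.25 + 44.1 × $0.15 = $8.82 + $6.615 = $15.44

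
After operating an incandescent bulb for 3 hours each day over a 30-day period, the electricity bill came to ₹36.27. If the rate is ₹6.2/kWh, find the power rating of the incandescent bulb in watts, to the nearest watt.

65 W

Energy = ₹36.27 ÷ ₹6.2/kWh = 5.85 kWh
Runtime = 3 h/day × 30 days = 90 h
Power = 5.85 kWh ÷ 90 h = 0.065 kW = 65 W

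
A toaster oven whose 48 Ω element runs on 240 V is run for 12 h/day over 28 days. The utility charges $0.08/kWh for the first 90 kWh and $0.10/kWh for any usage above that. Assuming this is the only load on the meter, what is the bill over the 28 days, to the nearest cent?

Power = V²/R = 240²/48 = 1200 W = 1.2 kW
Runtime = 12 h/day × 28 days = 336 h
Energy = 1.2 kW × 336 h = 403.2 kWh
Tier 1 (0–90 kWh): 90 × $0.08 = $7.2
Above 90 kWh: 313.2 × $0.10 = $31.32
Bill = $38.52

$38.52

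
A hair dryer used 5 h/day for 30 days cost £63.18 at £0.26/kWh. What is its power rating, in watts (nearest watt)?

Energy = £63.18 ÷ £0.26/kWh = 243 kWh
Runtime = 5 h/day × 30 days = 150 h
Power = 243 kWh ÷ 150 h = 1.62 kW = 1620 W

1620 W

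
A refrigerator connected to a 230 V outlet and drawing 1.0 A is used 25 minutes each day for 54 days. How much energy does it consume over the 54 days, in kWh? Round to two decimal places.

5.18 kWh

Power = 1.0 A × 230 V = 230 W = 0.23 kW
Runtime = 25 min × 54 = 1350 min = 22.5 h
Energy = 0.23 kW × 22.5 h = 5.175 kWh ≈ 5.18 kWh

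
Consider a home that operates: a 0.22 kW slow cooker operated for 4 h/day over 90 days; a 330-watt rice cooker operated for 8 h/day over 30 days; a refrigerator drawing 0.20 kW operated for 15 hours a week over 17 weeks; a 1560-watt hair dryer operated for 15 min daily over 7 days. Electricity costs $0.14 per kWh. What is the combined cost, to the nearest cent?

slow cooker: Runtime = 4 h/day × 90 days = 360 h
slow cooker: 0.22 kW × 360 h = 79.2 kWh
rice cooker: Runtime = 8 h/day × 30 days = 240 h
rice cooker: 0.33 kW × 240 h = 79.2 kWh
refrigerator: Runtime = 15 h/week × 17 weeks = 255 h
refrigerator: 0.2 kW × 255 h = 51 kWh
hair dryer: Runtime = 15 min × 7 = 105 min = 1.75 h
hair dryer: 1.56 kW × 1.75 h = 2.73 kWh
Total energy = 212.13 kWh
Cost = 212.13 × $0.14 = $29.70

$29.70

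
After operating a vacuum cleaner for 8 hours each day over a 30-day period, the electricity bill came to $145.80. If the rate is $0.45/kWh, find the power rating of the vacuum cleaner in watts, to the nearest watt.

Energy = $145.80 ÷ $0.45/kWh = 324 kWh
Runtime = 8 h/day × 30 days = 240 h
Power = 324 kWh ÷ 240 h = 1.35 kW = 1350 W

1350 W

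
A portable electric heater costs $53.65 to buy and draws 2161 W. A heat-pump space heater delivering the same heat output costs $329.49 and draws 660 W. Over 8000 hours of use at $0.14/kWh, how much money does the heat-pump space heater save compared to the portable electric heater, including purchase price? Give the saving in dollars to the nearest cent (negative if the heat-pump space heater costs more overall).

$1405.28

portable electric heater: $53.65 + (2161/1000) kW × 8000 h × $0.14 = $53.65 + $2420.32 = $2473.97
heat-pump space heater: $329.49 + (660/1000) kW × 8000 h × $0.14 = $329.49 + $739.2 = $1068.69
Saving = $2473.97 − $1068.69 = $1405.28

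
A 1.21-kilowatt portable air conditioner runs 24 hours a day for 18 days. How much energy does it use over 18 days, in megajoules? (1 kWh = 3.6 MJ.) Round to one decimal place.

Runtime = 24 h × 18 = 432 h
Energy = 1.21 kW × 432 h = 522.72 kWh
= 522.72 × 3.6 MJ = 1881.8 MJ

1881.8 MJ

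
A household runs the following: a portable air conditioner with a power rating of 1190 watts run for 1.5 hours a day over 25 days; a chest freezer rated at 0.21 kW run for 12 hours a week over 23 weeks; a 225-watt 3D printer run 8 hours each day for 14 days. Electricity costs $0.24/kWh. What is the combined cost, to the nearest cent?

$30.67

portable air conditioner: Runtime = 1.5 h/day × 25 days = 37.5 h
portable air conditioner: 1.19 kW × 37.5 h = 44.625 kWh
chest freezer: Runtime = 12 h/week × 23 weeks = 276 h
chest freezer: 0.21 kW × 276 h = 57.96 kWh
3D printer: Runtime = 8 h/day × 14 days = 112 h
3D printer: 0.225 kW × 112 h = 25.2 kWh
Total energy = 127.785 kWh
Cost = 127.785 × $0.24 = $30.67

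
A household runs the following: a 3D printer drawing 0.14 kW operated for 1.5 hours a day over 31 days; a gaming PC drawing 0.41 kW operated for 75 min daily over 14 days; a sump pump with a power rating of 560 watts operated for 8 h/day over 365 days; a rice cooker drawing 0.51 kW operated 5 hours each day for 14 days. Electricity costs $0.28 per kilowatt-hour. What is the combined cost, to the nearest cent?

$471.68

3D printer: Runtime = 1.5 h/day × 31 days = 46.5 h
3D printer: 0.14 kW × 46.5 h = 6.51 kWh
gaming PC: Runtime = 75 min × 14 = 1050 min = 17.5 h
gaming PC: 0.41 kW × 17.5 h = 7.175 kWh
sump pump: Runtime = 8 h/day × 365 days = 2920 h
sump pump: 0.56 kW × 2920 h = 1635.2 kWh
rice cooker: Runtime = 5 h/day × 14 days = 70 h
rice cooker: 0.51 kW × 70 h = 35.7 kWh
Total energy = 1684.585 kWh
Cost = 1684.585 × $0.28 = $471.68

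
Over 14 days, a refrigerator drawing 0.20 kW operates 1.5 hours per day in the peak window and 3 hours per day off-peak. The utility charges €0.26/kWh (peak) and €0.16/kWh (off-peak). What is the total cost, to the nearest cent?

Peak energy = 0.2 kW × 1.5 h × 14 = 4.2 kWh
Off-peak energy = 0.2 kW × 3 h × 14 = 8.4 kWh
Cost = 4.2 × €0.26 + 8.4 × €0.16 = €1.092 + €1.344 = €2.44

€2.44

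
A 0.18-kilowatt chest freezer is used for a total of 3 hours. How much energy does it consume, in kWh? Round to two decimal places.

0.54 kWh

Energy = 0.18 kW × 3 h = 0.54 kWh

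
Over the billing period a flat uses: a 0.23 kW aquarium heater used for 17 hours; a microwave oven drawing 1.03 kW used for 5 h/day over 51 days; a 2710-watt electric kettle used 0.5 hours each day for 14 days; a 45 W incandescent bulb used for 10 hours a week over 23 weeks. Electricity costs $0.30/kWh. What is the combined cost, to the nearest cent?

aquarium heater: 0.23 kW × 17 h = 3.91 kWh
microwave oven: Runtime = 5 h/day × 51 days = 255 h
microwave oven: 1.03 kW × 255 h = 262.65 kWh
electric kettle: Runtime = 0.5 h/day × 14 days = 7 h
electric kettle: 2.71 kW × 7 h = 18.97 kWh
incandescent bulb: Runtime = 10 h/week × 23 weeks = 230 h
incandescent bulb: 0.045 kW × 230 h = 10.35 kWh
Total energy = 295.88 kWh
Cost = 295.88 × $0.30 = $88.76

$88.76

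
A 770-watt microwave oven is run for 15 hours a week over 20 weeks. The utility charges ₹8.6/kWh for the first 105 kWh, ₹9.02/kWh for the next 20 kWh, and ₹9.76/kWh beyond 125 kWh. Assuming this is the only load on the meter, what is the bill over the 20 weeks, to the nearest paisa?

₹2117.96

Runtime = 15 h/week × 20 weeks = 300 h
Energy = 0.77 kW × 300 h = 231 kWh
Tier 1 (0–105 kWh): 105 × ₹8.6 = ₹903
Tier 2 (105–125 kWh): 20 × ₹9.02 = ₹180.4
Above 125 kWh: 106 × ₹9.76 = ₹1034.56
Bill = ₹2117.96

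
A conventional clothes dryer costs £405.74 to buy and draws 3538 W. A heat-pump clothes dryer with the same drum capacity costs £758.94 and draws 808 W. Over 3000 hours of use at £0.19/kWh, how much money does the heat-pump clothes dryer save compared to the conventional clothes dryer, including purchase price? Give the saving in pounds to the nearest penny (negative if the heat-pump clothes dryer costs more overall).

£1202.90

conventional clothes dryer: £405.74 + (3538/1000) kW × 3000 h × £0.19 = £405.74 + £2016.66 = £2422.4
heat-pump clothes dryer: £758.94 + (808/1000) kW × 3000 h × £0.19 = £758.94 + £460.56 = £1219.5
Saving = £2422.4 − £1219.5 = £1202.9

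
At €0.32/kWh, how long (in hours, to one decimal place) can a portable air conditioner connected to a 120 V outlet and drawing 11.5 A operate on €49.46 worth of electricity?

112.0 h

Power = 11.5 A × 120 V = 1380 W = 1.38 kW
Energy available = €49.46 ÷ €0.32/kWh = 154.5625 kWh
Hours = 154.5625 kWh ÷ 1.38 kW = 112.0 h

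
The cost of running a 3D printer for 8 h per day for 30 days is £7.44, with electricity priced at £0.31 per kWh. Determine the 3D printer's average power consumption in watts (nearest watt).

Energy = £7.44 ÷ £0.31/kWh = 24 kWh
Runtime = 8 h/day × 30 days = 240 h
Power = 24 kWh ÷ 240 h = 0.1 kW = 100 W

100 W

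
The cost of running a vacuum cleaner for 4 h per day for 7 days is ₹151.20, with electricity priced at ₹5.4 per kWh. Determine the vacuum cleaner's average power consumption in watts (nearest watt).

1000 W

Energy = ₹151.20 ÷ ₹5.4/kWh = 28 kWh
Runtime = 4 h/day × 7 days = 28 h
Power = 28 kWh ÷ 28 h = 1 kW = 1000 W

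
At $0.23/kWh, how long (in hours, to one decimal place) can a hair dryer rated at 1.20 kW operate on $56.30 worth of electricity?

204.0 h

Energy available = $56.30 ÷ $0.23/kWh = 244.7826 kWh
Hours = 244.7826 kWh ÷ 1.2 kW = 204.0 h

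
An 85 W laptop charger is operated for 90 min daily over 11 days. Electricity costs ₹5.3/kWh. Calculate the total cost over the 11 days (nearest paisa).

Runtime = 90 min × 11 = 990 min = 16.5 h
Energy = 0.085 kW × 16.5 h = 1.4025 kWh
Cost = 1.4025 kWh × ₹5.3/kWh = ₹7.43

₹7.43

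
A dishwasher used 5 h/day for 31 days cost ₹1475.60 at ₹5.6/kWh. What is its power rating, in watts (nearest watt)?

1700 W

Energy = ₹1475.60 ÷ ₹5.6/kWh = 263.5 kWh
Runtime = 5 h/day × 31 days = 155 h
Power = 263.5 kWh ÷ 155 h = 1.7 kW = 1700 W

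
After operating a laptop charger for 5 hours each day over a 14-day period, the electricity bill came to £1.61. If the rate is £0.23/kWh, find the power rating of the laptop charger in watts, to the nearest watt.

Energy = £1.61 ÷ £0.23/kWh = 7 kWh
Runtime = 5 h/day × 14 days = 70 h
Power = 7 kWh ÷ 70 h = 0.1 kW = 100 W

100 W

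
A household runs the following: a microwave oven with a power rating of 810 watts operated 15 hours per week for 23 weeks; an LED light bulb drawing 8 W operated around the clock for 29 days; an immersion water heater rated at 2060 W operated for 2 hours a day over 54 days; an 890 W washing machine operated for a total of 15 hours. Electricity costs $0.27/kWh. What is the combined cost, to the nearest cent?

$140.63

microwave oven: Runtime = 15 h/week × 23 weeks = 345 h
microwave oven: 0.81 kW × 345 h = 279.45 kWh
LED light bulb: Runtime = 24 h × 29 = 696 h
LED light bulb: 0.008 kW × 696 h = 5.568 kWh
immersion water heater: Runtime = 2 h/day × 54 days = 108 h
immersion water heater: 2.06 kW × 108 h = 222.48 kWh
washing machine: 0.89 kW × 15 h = 13.35 kWh
Total energy = 520.848 kWh
Cost = 520.848 × $0.27 = $140.63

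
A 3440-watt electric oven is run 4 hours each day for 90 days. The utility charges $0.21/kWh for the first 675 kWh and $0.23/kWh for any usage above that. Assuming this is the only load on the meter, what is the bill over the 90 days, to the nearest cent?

Runtime = 4 h/day × 90 days = 360 h
Energy = 3.44 kW × 360 h = 1238.4 kWh
Tier 1 (0–675 kWh): 675 × $0.21 = $141.75
Above 675 kWh: 563.4 × $0.23 = $129.582
Bill = $271.33

$271.33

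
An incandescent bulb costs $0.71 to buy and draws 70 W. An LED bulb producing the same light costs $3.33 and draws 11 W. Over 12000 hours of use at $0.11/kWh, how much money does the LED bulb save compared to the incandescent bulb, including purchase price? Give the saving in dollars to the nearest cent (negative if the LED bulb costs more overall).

incandescent bulb: $0.71 + (70/1000) kW × 12000 h × $0.11 = $0.71 + $92.4 = $93.11
LED bulb: $3.33 + (11/1000) kW × 12000 h × $0.11 = $3.33 + $14.52 = $17.85
Saving = $93.11 − $17.85 = $75.26

$75.26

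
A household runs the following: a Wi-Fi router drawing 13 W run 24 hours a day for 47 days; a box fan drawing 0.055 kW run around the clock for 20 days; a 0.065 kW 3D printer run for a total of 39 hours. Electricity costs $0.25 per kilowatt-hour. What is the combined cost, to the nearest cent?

Wi-Fi router: Runtime = 24 h × 47 = 1128 h
Wi-Fi router: 0.013 kW × 1128 h = 14.664 kWh
box fan: Runtime = 24 h × 20 = 480 h
box fan: 0.055 kW × 480 h = 26.4 kWh
3D printer: 0.065 kW × 39 h = 2.535 kWh
Total energy = 43.599 kWh
Cost = 43.599 × $0.25 = $10.90

$10.90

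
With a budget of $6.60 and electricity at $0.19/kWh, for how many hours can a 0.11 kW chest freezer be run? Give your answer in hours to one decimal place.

Energy available = $6.60 ÷ $0.19/kWh = 34.7368 kWh
Hours = 34.7368 kWh ÷ 0.11 kW = 315.8 h

315.8 h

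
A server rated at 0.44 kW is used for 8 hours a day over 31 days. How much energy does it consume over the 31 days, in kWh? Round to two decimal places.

Runtime = 8 h/day × 31 days = 248 h
Energy = 0.44 kW × 248 h = 109.12 kWh

109.12 kWh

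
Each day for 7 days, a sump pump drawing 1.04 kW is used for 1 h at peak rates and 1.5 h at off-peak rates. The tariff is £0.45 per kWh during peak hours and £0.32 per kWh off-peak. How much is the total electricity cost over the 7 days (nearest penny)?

£6.77

Peak energy = 1.04 kW × 1 h × 7 = 7.28 kWh
Off-peak energy = 1.04 kW × 1.5 h × 7 = 10.92 kWh
Cost = 7.28 × £0.45 + 10.92 × £0.32 = £3.276 + £3.4944 = £6.77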